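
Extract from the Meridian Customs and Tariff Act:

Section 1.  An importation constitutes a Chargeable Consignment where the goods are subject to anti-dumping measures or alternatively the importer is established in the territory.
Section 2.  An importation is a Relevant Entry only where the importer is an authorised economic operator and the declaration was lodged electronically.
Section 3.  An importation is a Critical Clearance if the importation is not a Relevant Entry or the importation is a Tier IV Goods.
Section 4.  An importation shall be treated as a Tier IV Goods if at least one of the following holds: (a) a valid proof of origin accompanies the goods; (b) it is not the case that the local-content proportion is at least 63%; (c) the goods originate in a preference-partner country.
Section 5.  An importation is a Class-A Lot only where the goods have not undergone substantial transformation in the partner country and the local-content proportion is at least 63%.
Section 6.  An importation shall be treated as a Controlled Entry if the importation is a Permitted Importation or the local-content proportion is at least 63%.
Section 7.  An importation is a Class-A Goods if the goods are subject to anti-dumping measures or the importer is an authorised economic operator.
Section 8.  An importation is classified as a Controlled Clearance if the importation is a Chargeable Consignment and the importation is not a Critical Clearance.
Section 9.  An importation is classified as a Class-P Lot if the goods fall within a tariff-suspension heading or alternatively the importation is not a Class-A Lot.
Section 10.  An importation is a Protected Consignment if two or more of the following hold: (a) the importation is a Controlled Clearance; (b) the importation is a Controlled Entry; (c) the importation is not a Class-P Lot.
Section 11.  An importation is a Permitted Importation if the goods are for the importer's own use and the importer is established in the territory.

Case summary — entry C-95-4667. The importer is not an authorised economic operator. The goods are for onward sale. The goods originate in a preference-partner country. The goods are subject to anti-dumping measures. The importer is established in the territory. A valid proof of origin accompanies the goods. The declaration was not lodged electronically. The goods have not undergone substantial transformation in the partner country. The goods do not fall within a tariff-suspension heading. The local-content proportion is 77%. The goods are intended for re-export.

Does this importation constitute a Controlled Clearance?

No

Under section 1: the goods are subject to anti-dumping measures? yes; or the importer is established in the territory? yes. So the importation is a Chargeable Consignment.
Under section 2: the importer is an authorised economic operator? no; and the declaration was lodged electronically? no. So the importation is not a Relevant Entry.
Under section 4: a valid proof of origin accompanies the goods? yes; or local-content proportion: 77% ≥ 63%? yes, so negated condition no; or the goods originate in a preference-partner country? yes. So the importation is a Tier IV Goods.
Under section 3: not a Relevant Entry (section 2)? yes; or Tier IV Goods (section 4)? yes. So the importation is a Critical Clearance.
Under section 8: Chargeable Consignment (section 1)? yes; and not a Critical Clearance (section 3)? no. So the importation is not a Controlled Clearance.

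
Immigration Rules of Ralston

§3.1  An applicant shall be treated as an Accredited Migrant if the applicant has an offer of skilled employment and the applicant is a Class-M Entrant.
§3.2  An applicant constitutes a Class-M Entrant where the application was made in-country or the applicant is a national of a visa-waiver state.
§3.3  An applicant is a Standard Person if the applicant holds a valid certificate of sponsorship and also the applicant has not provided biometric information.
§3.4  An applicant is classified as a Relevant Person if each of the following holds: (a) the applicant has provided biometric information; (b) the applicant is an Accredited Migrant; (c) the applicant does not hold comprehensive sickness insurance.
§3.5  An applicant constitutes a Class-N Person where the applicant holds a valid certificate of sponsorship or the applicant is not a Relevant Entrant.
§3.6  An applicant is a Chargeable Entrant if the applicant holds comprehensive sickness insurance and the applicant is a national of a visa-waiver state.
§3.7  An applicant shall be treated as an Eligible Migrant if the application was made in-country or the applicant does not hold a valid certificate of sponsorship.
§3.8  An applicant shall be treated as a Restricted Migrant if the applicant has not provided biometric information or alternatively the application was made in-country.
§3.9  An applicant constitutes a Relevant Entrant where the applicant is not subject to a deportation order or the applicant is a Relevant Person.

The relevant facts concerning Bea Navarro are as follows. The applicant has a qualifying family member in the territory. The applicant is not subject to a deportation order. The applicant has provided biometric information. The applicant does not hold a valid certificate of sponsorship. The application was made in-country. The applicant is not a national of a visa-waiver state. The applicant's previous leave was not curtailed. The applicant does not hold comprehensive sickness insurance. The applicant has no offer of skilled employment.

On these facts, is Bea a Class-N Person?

§3.2 — Class-M Entrant: [the application was made in-country? yes] OR [the applicant is a national of a visa-waiver state? no] → satisfied.
§3.1 — Accredited Migrant: [the applicant has an offer of skilled employment? no] AND [Class-M Entrant (§3.2)? yes] → not satisfied.
§3.4 — Relevant Person: [the applicant has provided biometric information? yes] AND [Accredited Migrant (§3.1)? no] AND [the applicant does not hold comprehensive sickness insurance? yes] → not satisfied.
§3.9 — Relevant Entrant: [the applicant is not subject to a deportation order? yes] OR [Relevant Person (§3.4)? no] → satisfied.
§3.5 — Class-N Person: [the applicant holds a valid certificate of sponsorship? no] OR [not a Relevant Entrant (§3.9)? no] → not satisfied.

No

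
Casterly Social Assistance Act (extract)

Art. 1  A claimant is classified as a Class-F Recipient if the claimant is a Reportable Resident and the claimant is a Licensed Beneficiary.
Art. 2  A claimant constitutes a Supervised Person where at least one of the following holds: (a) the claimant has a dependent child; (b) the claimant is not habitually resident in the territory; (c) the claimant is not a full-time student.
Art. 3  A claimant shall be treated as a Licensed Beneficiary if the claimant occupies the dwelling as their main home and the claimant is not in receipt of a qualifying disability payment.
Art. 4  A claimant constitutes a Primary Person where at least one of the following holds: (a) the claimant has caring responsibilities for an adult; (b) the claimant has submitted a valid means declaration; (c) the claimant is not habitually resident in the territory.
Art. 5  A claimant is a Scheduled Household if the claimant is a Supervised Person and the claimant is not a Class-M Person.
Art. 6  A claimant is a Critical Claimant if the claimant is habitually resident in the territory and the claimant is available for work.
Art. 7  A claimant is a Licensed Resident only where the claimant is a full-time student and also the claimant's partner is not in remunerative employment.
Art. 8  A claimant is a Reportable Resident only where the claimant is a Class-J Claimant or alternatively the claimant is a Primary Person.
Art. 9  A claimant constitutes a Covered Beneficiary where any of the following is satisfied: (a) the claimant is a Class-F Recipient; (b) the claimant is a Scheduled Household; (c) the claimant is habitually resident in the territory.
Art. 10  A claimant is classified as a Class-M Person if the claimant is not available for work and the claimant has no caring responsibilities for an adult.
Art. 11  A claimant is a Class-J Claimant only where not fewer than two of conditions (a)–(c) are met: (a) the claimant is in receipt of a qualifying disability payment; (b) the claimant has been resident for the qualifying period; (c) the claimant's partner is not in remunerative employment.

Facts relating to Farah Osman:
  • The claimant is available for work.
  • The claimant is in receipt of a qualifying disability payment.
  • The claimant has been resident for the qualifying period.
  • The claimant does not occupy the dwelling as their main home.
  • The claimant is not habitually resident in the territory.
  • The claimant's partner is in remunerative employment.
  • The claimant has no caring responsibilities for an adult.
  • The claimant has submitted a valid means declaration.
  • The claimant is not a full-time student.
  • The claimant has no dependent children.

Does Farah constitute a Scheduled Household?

article 2 — Supervised Person: [the claimant has a dependent child? no] OR [the claimant is not habitually resident in the territory? yes] OR [the claimant is not a full-time student? yes] → satisfied.
article 10 — Class-M Person: [the claimant is not available for work? no] AND [the claimant has no caring responsibilities for an adult? yes] → not satisfied.
article 5 — Scheduled Household: [Supervised Person (article 2)? yes] AND [not a Class-M Person (article 10)? yes] → satisfied.

Yes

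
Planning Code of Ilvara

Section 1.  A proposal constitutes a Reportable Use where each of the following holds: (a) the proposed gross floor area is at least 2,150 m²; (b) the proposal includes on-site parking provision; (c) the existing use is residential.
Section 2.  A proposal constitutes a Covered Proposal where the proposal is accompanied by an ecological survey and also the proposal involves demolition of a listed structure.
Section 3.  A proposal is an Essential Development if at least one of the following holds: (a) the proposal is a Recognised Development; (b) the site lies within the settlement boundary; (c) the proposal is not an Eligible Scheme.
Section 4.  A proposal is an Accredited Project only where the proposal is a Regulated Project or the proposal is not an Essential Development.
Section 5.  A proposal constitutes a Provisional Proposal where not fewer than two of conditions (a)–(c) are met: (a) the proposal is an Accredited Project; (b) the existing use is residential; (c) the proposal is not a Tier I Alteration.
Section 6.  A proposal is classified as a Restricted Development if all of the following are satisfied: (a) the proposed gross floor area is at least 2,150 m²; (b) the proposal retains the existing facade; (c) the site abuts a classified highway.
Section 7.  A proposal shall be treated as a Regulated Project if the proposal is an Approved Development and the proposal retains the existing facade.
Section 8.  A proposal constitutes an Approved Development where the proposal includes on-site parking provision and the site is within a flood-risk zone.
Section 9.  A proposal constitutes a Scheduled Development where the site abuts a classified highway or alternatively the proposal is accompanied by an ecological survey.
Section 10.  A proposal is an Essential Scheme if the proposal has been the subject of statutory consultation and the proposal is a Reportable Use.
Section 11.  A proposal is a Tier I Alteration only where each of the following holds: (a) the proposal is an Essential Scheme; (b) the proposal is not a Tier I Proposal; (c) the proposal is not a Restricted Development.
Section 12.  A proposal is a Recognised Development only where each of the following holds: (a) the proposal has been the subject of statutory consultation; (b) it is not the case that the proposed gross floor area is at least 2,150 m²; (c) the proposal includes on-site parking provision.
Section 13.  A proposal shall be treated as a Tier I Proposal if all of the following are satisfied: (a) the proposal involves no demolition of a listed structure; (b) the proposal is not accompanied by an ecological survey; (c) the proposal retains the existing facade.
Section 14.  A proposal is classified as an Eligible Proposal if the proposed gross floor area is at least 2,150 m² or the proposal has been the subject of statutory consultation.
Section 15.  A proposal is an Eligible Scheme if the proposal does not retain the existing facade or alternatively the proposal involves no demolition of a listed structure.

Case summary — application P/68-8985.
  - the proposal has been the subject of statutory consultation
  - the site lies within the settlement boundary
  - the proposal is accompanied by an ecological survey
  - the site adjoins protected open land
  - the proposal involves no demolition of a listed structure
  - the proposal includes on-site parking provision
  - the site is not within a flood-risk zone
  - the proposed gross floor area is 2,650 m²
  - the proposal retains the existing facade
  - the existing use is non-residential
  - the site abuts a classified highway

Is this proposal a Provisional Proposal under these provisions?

Under section 8: the proposal includes on-site parking provision? yes; and the site is within a flood-risk zone? no. So the proposal is not an Approved Development.
Under section 7: Approved Development (section 8)? no; and the proposal retains the existing facade? yes. So the proposal is not a Regulated Project.
Under section 12: the proposal has been the subject of statutory consultation? yes; and proposed gross floor area: 2,650 m² ≥ 2,150 m²? yes, so negated condition no; and the proposal includes on-site parking provision? yes. So the proposal is not a Recognised Development.
Under section 15: the proposal does not retain the existing facade? no; or the proposal involves no demolition of a listed structure? yes. So the proposal is an Eligible Scheme.
Under section 3: Recognised Development (section 12)? no; or the site lies within the settlement boundary? yes; or not an Eligible Scheme (section 15)? no. So the proposal is an Essential Development.
Under section 4: Regulated Project (section 7)? no; or not an Essential Development (section 3)? no. So the proposal is not an Accredited Project.
Under section 1: proposed gross floor area: 2,650 m² ≥ 2,150 m²? yes; and the proposal includes on-site parking provision? yes; and the existing use is residential? no. So the proposal is not a Reportable Use.
Under section 10: the proposal has been the subject of statutory consultation? yes; and Reportable Use (section 1)? no. So the proposal is not an Essential Scheme.
Under section 13: the proposal involves no demolition of a listed structure? yes; and the proposal is not accompanied by an ecological survey? no; and the proposal retains the existing facade? yes. So the proposal is not a Tier I Proposal.
Under section 6: proposed gross floor area: 2,650 m² ≥ 2,150 m²? yes; and the proposal retains the existing facade? yes; and the site abuts a classified highway? yes. So the proposal is a Restricted Development.
Under section 11: Essential Scheme (section 10)? no; and not a Tier I Proposal (section 13)? yes; and not a Restricted Development (section 6)? no. So the proposal is not a Tier I Alteration.
Under section 5: Accredited Project (section 4)? no; the existing use is residential? no; not a Tier I Alteration (section 11)? yes — 1 of 3 hold (need ≥2) → not satisfied.

No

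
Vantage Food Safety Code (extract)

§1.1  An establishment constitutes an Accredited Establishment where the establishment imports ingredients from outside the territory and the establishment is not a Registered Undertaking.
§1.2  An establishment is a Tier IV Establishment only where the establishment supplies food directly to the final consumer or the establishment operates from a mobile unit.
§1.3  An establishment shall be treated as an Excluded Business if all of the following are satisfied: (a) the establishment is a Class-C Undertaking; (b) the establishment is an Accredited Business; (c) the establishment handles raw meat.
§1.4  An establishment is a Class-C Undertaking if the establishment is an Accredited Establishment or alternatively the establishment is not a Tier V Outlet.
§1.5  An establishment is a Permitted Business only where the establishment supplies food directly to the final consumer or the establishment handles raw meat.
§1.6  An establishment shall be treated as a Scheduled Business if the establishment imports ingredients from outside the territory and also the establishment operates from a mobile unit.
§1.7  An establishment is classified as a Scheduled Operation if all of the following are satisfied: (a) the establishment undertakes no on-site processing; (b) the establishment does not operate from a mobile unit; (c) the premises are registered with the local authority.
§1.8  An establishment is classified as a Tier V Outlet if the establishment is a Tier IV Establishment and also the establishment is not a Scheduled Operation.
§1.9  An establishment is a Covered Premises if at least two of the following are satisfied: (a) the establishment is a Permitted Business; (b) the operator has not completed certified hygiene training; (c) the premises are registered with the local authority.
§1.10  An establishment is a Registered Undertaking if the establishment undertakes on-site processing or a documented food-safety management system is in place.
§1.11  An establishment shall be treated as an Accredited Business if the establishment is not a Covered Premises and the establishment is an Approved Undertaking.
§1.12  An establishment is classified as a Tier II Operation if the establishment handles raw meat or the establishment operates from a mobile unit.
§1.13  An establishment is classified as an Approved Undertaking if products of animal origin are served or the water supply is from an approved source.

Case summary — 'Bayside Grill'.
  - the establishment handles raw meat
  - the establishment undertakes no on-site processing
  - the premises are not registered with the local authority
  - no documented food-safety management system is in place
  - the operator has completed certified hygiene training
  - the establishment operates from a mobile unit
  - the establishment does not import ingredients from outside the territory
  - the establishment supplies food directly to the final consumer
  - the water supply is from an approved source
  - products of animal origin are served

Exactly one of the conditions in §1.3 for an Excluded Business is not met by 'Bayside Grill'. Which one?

Class-C Undertaking

§1.10 — Registered Undertaking: [the establishment undertakes on-site processing? no] OR [a documented food-safety management system is in place? no] → not satisfied.
§1.1 — Accredited Establishment: [the establishment imports ingredients from outside the territory? no] AND [not a Registered Undertaking (§1.10)? yes] → not satisfied.
§1.2 — Tier IV Establishment: [the establishment supplies food directly to the final consumer? yes] OR [the establishment operates from a mobile unit? yes] → satisfied.
§1.7 — Scheduled Operation: [the establishment undertakes no on-site processing? yes] AND [the establishment does not operate from a mobile unit? no] AND [the premises are registered with the local authority? no] → not satisfied.
§1.8 — Tier V Outlet: [Tier IV Establishment (§1.2)? yes] AND [not a Scheduled Operation (§1.7)? yes] → satisfied.
§1.4 — Class-C Undertaking: [Accredited Establishment (§1.1)? no] OR [not a Tier V Outlet (§1.8)? no] → not satisfied.
§1.5 — Permitted Business: [the establishment supplies food directly to the final consumer? yes] OR [the establishment handles raw meat? yes] → satisfied.
§1.9 — Covered Premises: Permitted Business (§1.5)? yes; the operator has not completed certified hygiene training? no; the premises are registered with the local authority? no — 1 of 3 hold (need ≥2) → not satisfied.
§1.13 — Approved Undertaking: [products of animal origin are served? yes] OR [the water supply is from an approved source? yes] → satisfied.
§1.11 — Accredited Business: [not a Covered Premises (§1.9)? yes] AND [Approved Undertaking (§1.13)? yes] → satisfied.
§1.3 — Excluded Business: [Class-C Undertaking (§1.4)? no] AND [Accredited Business (§1.11)? yes] AND [the establishment handles raw meat? yes] → not satisfied.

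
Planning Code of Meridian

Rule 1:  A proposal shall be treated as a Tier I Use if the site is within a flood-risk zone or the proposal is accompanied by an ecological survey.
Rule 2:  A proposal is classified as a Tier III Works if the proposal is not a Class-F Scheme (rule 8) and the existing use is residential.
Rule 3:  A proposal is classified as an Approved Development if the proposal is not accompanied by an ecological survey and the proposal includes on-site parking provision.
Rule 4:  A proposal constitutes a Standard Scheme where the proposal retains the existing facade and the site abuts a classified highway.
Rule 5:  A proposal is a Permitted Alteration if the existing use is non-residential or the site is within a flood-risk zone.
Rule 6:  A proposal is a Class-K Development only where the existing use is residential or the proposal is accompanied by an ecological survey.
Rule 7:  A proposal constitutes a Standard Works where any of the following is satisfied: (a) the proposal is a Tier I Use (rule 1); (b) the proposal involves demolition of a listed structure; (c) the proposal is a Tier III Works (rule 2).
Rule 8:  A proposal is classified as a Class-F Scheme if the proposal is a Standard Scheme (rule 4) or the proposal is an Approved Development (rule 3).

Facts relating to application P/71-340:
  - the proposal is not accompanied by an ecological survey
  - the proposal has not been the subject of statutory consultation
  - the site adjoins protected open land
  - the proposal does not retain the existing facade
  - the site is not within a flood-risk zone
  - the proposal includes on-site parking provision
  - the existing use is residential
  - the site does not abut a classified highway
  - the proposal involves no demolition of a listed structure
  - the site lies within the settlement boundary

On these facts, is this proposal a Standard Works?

No

rule 1 — Tier I Use: [the site is within a flood-risk zone? no] OR [the proposal is accompanied by an ecological survey? no] → not satisfied.
rule 4 — Standard Scheme: [the proposal retains the existing facade? no] AND [the site abuts a classified highway? no] → not satisfied.
rule 3 — Approved Development: [the proposal is not accompanied by an ecological survey? yes] AND [the proposal includes on-site parking provision? yes] → satisfied.
rule 8 — Class-F Scheme: [Standard Scheme (rule 4)? no] OR [Approved Development (rule 3)? yes] → satisfied.
rule 2 — Tier III Works: [not a Class-F Scheme (rule 8)? no] AND [the existing use is residential? yes] → not satisfied.
rule 7 — Standard Works: [Tier I Use (rule 1)? no] OR [the proposal involves demolition of a listed structure? no] OR [Tier III Works (rule 2)? no] → not satisfied.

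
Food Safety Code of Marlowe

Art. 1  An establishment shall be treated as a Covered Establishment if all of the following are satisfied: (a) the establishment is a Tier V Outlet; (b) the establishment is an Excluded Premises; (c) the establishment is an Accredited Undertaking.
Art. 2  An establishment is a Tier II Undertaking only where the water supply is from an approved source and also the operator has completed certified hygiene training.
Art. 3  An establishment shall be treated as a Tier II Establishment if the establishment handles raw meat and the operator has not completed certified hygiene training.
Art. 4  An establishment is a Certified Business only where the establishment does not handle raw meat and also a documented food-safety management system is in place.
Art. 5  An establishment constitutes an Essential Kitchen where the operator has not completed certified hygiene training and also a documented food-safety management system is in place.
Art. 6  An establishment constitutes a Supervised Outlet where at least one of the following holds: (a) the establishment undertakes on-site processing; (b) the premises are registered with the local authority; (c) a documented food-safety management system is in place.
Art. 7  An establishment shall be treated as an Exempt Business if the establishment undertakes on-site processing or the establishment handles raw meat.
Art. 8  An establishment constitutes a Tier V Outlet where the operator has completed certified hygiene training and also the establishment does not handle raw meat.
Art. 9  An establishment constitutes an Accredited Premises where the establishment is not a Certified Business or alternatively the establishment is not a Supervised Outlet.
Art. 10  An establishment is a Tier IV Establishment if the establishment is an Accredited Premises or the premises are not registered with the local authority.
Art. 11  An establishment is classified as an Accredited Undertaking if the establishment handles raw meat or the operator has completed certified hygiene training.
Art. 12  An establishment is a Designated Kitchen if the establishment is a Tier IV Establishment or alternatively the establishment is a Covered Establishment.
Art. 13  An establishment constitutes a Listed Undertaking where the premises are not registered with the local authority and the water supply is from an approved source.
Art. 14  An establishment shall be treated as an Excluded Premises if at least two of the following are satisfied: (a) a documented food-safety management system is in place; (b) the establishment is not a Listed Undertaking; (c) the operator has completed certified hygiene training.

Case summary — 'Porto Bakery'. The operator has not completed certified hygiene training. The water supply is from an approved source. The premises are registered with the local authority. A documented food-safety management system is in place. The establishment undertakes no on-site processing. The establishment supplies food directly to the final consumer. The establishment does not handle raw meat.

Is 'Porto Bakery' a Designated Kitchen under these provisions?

No

article 4 — Certified Business: [the establishment does not handle raw meat? yes] AND [a documented food-safety management system is in place? yes] → satisfied.
article 6 — Supervised Outlet: [the establishment undertakes on-site processing? no] OR [the premises are registered with the local authority? yes] OR [a documented food-safety management system is in place? yes] → satisfied.
article 9 — Accredited Premises: [not a Certified Business (article 4)? no] OR [not a Supervised Outlet (article 6)? no] → not satisfied.
article 10 — Tier IV Establishment: [Accredited Premises (article 9)? no] OR [the premises are not registered with the local authority? no] → not satisfied.
article 8 — Tier V Outlet: [the operator has completed certified hygiene training? no] AND [the establishment does not handle raw meat? yes] → not satisfied.
article 13 — Listed Undertaking: [the premises are not registered with the local authority? no] AND [the water supply is from an approved source? yes] → not satisfied.
article 14 — Excluded Premises: a documented food-safety management system is in place? yes; not a Listed Undertaking (article 13)? yes; the operator has completed certified hygiene training? no — 2 of 3 hold (need ≥2) → satisfied.
article 11 — Accredited Undertaking: [the establishment handles raw meat? no] OR [the operator has completed certified hygiene training? no] → not satisfied.
article 1 — Covered Establishment: [Tier V Outlet (article 8)? no] AND [Excluded Premises (article 14)? yes] AND [Accredited Undertaking (article 11)? no] → not satisfied.
article 12 — Designated Kitchen: [Tier IV Establishment (article 10)? no] OR [Covered Establishment (article 1)? no] → not satisfied.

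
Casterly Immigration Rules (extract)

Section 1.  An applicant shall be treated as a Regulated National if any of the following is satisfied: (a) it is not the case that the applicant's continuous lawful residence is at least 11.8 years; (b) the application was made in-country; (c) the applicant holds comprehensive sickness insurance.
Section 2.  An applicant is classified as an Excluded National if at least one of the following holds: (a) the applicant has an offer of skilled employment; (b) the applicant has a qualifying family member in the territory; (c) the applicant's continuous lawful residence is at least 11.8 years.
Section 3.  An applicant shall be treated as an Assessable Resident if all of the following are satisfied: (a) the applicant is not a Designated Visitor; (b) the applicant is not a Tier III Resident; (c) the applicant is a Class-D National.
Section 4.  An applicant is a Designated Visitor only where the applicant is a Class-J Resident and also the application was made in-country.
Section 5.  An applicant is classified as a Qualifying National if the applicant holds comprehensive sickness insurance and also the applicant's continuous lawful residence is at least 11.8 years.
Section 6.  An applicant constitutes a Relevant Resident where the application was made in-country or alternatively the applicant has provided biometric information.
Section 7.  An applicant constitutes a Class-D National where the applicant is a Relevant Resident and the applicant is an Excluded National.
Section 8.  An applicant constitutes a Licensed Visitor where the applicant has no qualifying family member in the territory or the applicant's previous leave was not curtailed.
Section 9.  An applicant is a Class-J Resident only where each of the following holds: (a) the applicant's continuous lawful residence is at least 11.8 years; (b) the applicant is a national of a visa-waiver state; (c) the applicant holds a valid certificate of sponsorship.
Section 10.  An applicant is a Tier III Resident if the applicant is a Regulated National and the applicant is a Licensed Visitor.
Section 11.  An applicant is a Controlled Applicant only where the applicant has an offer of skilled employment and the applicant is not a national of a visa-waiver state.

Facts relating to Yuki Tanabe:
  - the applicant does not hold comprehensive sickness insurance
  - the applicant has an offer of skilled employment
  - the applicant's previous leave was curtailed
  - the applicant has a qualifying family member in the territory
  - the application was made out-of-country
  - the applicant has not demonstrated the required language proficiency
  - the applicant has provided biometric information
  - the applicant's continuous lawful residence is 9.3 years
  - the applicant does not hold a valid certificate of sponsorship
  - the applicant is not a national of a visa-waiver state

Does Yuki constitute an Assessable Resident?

section 9 — Class-J Resident: [applicant's continuous lawful residence: 9.3 years ≥ 11.8 years? no] AND [the applicant is a national of a visa-waiver state? no] AND [the applicant holds a valid certificate of sponsorship? no] → not satisfied.
section 4 — Designated Visitor: [Class-J Resident (section 9)? no] AND [the application was made in-country? no] → not satisfied.
section 1 — Regulated National: [applicant's continuous lawful residence: 9.3 years ≥ 11.8 years? no, so negated condition yes] OR [the application was made in-country? no] OR [the applicant holds comprehensive sickness insurance? no] → satisfied.
section 8 — Licensed Visitor: [the applicant has no qualifying family member in the territory? no] OR [the applicant's previous leave was not curtailed? no] → not satisfied.
section 10 — Tier III Resident: [Regulated National (section 1)? yes] AND [Licensed Visitor (section 8)? no] → not satisfied.
section 6 — Relevant Resident: [the application was made in-country? no] OR [the applicant has provided biometric information? yes] → satisfied.
section 2 — Excluded National: [the applicant has an offer of skilled employment? yes] OR [the applicant has a qualifying family member in the territory? yes] OR [applicant's continuous lawful residence: 9.3 years ≥ 11.8 years? no] → satisfied.
section 7 — Class-D National: [Relevant Resident (section 6)? yes] AND [Excluded National (section 2)? yes] → satisfied.
section 3 — Assessable Resident: [not a Designated Visitor (section 4)? yes] AND [not a Tier III Resident (section 10)? yes] AND [Class-D National (section 7)? yes] → satisfied.

Yes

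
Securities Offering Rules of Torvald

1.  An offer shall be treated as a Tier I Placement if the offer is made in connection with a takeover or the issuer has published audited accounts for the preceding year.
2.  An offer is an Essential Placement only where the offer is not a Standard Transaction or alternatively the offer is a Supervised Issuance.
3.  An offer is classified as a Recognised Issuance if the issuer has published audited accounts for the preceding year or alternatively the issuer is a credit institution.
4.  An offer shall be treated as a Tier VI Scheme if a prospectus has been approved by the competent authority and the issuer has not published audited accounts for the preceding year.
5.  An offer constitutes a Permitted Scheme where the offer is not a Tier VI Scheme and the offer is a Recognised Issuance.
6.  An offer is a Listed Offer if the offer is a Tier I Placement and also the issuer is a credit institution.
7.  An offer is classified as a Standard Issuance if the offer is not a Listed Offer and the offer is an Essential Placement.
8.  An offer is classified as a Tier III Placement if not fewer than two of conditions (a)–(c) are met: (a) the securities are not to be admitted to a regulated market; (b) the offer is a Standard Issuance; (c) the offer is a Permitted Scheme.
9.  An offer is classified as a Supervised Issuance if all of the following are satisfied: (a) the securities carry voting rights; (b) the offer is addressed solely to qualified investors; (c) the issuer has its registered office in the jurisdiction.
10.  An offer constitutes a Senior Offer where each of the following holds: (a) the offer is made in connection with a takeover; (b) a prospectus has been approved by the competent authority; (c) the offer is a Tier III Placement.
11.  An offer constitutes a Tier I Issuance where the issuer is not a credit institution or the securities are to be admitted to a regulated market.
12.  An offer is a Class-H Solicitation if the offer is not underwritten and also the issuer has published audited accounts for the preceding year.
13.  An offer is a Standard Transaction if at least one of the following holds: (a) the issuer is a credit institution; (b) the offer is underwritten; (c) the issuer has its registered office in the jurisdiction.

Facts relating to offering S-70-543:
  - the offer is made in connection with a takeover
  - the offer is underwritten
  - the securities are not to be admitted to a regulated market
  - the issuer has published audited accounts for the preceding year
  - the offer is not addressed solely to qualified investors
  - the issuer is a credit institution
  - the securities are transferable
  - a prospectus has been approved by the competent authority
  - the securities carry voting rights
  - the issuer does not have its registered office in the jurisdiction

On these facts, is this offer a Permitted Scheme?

Under paragraph 4: a prospectus has been approved by the competent authority? yes; and the issuer has not published audited accounts for the preceding year? no. So the offer is not a Tier VI Scheme.
Under paragraph 3: the issuer has published audited accounts for the preceding year? yes; or the issuer is a credit institution? yes. So the offer is a Recognised Issuance.
Under paragraph 5: not a Tier VI Scheme (paragraph 4)? yes; and Recognised Issuance (paragraph 3)? yes. So the offer is a Permitted Scheme.

Yes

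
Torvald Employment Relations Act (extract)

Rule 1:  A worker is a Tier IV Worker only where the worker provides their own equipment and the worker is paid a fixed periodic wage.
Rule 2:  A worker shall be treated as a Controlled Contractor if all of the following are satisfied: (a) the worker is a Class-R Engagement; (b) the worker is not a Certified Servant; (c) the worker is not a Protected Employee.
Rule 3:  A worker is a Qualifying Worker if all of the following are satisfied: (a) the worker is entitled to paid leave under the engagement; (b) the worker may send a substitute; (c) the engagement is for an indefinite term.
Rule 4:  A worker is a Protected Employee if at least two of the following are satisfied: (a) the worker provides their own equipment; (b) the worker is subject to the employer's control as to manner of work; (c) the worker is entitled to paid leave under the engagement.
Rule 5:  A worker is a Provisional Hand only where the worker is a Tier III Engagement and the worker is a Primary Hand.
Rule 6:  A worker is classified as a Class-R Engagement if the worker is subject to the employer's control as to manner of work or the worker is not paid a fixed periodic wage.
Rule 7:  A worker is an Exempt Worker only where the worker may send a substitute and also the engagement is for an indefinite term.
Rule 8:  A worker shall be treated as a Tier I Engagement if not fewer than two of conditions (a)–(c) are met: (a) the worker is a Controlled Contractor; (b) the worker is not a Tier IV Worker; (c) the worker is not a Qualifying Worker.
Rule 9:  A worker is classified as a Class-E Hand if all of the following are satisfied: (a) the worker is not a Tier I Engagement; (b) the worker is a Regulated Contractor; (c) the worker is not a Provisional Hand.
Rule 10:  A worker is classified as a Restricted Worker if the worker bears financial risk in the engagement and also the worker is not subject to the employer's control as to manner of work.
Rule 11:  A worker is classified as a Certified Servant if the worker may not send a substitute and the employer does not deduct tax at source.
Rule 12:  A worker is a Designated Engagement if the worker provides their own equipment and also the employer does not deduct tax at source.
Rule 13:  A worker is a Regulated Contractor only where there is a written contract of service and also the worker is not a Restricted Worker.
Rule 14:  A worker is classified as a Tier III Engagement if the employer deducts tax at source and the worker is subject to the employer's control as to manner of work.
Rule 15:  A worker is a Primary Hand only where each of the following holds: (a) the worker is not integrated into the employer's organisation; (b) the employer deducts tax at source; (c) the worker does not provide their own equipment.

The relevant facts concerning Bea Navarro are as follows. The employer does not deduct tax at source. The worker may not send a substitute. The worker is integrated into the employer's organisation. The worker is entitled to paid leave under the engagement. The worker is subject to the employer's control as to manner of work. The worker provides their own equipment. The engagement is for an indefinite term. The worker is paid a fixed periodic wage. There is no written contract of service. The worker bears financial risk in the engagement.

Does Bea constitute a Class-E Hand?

No

Under rule 6: the worker is subject to the employer's control as to manner of work? yes; or the worker is not paid a fixed periodic wage? no. So the worker is a Class-R Engagement.
Under rule 11: the worker may not send a substitute? yes; and the employer does not deduct tax at source? yes. So the worker is a Certified Servant.
Under rule 4: the worker provides their own equipment? yes; the worker is subject to the employer's control as to manner of work? yes; the worker is entitled to paid leave under the engagement? yes — 3 of 3 hold (need ≥2) → satisfied.
Under rule 2: Class-R Engagement (rule 6)? yes; and not a Certified Servant (rule 11)? no; and not a Protected Employee (rule 4)? no. So the worker is not a Controlled Contractor.
Under rule 1: the worker provides their own equipment? yes; and the worker is paid a fixed periodic wage? yes. So the worker is a Tier IV Worker.
Under rule 3: the worker is entitled to paid leave under the engagement? yes; and the worker may send a substitute? no; and the engagement is for an indefinite term? yes. So the worker is not a Qualifying Worker.
Under rule 8: Controlled Contractor (rule 2)? no; not a Tier IV Worker (rule 1)? no; not a Qualifying Worker (rule 3)? yes — 1 of 3 hold (need ≥2) → not satisfied.
Under rule 10: the worker bears financial risk in the engagement? yes; and the worker is not subject to the employer's control as to manner of work? no. So the worker is not a Restricted Worker.
Under rule 13: there is a written contract of service? no; and not a Restricted Worker (rule 10)? yes. So the worker is not a Regulated Contractor.
Under rule 14: the employer deducts tax at source? no; and the worker is subject to the employer's control as to manner of work? yes. So the worker is not a Tier III Engagement.
Under rule 15: the worker is not integrated into the employer's organisation? no; and the employer deducts tax at source? no; and the worker does not provide their own equipment? no. So the worker is not a Primary Hand.
Under rule 5: Tier III Engagement (rule 14)? no; and Primary Hand (rule 15)? no. So the worker is not a Provisional Hand.
Under rule 9: not a Tier I Engagement (rule 8)? yes; and Regulated Contractor (rule 13)? no; and not a Provisional Hand (rule 5)? yes. So the worker is not a Class-E Hand.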